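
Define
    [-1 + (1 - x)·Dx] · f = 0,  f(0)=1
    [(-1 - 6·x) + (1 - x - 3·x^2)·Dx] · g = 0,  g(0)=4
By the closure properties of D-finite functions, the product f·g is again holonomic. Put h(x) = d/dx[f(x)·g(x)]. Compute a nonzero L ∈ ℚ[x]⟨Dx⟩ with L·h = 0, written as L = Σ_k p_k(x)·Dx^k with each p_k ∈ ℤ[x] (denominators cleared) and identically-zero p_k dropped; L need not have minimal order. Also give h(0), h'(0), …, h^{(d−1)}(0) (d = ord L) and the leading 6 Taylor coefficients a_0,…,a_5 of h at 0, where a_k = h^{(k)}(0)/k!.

f: a_k = 1, 1, 1, 1, 1, 1, …
g: a_k = 4, 4, 16, 28, 76, 160, …
L₀ := L_f ⊗_s L_g (sym. prod.), ord ≤ 1.
h=h₀': d/dx-closure on L₀ ⇒ L.
L = (12 + 6·x - 12·x^2 - 96·x^3 + 108·x^4) + (-2 + 21·x^2 - 16·x^3 - 30·x^4 + 27·x^5)·Dx  (order 1).
h: a_k = 8, 48, 156, 512, 1440, 4056, …
ICs: h(0) = 8.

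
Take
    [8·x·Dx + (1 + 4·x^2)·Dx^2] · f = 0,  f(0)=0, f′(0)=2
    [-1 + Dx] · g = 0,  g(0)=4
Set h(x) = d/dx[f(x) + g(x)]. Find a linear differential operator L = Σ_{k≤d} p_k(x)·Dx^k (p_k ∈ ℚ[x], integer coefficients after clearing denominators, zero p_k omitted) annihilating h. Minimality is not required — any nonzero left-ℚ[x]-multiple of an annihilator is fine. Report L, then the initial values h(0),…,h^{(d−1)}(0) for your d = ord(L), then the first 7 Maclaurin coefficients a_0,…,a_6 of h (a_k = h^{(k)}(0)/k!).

f: a_k = 0, 2, 0, -8/3, 0, 32/5, 0, …
g: a_k = 4, 4, 2, 2/3, 1/6, 1/30, 1/180, …
f+g: L₀ = lclm(L_f,L_g), ord ≤ 2+1.
h₀' ⇒ L via d/dx closure of L₀.
L = (8 - 8·x - 96·x^2 - 32·x^3) + (-9 + 88·x^2 - 16·x^4)·Dx + (1 + 8·x + 8·x^2 + 32·x^3 + 16·x^4)·Dx^2  (order 2).
h: a_k = 6, 4, -6, 2/3, 193/6, 1/30, -23039/180, …
ICs: h(0) = 6, h′(0) = 4.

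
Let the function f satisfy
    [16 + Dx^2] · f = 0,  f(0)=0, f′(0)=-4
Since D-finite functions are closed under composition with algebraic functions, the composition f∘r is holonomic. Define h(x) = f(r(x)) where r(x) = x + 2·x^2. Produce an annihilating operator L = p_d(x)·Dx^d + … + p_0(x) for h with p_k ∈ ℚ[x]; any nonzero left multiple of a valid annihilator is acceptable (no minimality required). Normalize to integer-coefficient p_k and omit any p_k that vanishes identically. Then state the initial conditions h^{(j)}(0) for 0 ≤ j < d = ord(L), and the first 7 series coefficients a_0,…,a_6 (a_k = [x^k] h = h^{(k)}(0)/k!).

f: a_k = 0, -4, 0, 32/3, 0, -128/15, 0, …
h₀=f(r): pull back L_f along r ⇒ L₀.
L = (16 + 192·x + 768·x^2 + 1024·x^3) - 4·Dx + (1 + 4·x)·Dx^2  (order 2).
h: a_k = 0, -4, -8, 32/3, 64, 1792/15, 0, …
ICs: h(0) = 0, h′(0) = -4.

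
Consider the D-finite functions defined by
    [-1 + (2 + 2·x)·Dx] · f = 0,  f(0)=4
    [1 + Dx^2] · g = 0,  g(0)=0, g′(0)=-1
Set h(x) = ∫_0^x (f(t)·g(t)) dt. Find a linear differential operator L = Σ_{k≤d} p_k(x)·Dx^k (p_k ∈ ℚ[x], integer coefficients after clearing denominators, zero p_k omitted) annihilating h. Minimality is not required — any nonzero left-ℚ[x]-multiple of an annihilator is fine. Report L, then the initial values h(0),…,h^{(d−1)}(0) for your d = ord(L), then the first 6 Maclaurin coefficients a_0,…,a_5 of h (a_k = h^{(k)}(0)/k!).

f: a_k = 4, 2, -1/2, 1/4, -5/32, 7/64, …
g: a_k = 0, -1, 0, 1/6, 0, -1/120, …
h₀=f·g: eliminate ⇒ L₀, order ≤ 1·2.
Integrate: L := L₀·Dx.
L = (7 + 8·x + 4·x^2)·Dx + (-4 - 4·x)·Dx^2 + (4 + 8·x + 4·x^2)·Dx^3  (order 3).
h: a_k = 0, 0, -2, -2/3, 7/24, 1/60, …
ICs: h(0) = 0, h′(0) = 0, h′′(0) = -4.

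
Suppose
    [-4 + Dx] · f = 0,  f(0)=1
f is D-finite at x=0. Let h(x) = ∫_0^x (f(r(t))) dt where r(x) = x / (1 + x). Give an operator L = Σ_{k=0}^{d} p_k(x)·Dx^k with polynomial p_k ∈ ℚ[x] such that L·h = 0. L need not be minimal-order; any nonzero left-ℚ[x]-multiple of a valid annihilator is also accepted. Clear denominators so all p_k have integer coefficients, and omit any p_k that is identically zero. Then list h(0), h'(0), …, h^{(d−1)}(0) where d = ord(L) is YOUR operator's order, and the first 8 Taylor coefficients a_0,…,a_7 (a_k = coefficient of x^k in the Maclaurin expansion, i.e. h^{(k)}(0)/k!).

L = -4·Dx + (1 + 2·x + x^2)·Dx^2  (order 2).
h: a_k = 0, 1, 2, 4/3, -1/3, -4/15, 14/45, -44/315, …
ICs: h(0) = 0, h′(0) = 1.

f: a_k = 1, 4, 8, 32/3, 32/3, 128/15, 256/45, 1024/315, …
Change of var in L_f (x↦r) gives L₀.
h=∫h₀ ⇒ L = L₀·Dx.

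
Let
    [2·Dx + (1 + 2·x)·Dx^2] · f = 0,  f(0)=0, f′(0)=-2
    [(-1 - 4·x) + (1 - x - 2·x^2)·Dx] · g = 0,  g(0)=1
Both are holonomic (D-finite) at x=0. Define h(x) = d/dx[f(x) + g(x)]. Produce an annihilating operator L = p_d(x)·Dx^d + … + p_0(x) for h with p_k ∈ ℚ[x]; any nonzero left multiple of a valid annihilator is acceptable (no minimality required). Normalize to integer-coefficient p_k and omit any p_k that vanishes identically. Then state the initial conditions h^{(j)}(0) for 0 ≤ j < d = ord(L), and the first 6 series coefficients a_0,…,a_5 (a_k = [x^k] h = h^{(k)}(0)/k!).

L = (-54 - 228·x - 432·x^2 - 288·x^3 - 192·x^4) + (-11 - 124·x - 464·x^2 - 704·x^3 - 592·x^4 - 320·x^5)·Dx + (4 + 19·x + 17·x^2 - 42·x^3 - 116·x^4 - 136·x^5 - 64·x^6)·Dx^2  (order 2).
h: a_k = -1, 10, 7, 60, 73, 322, …
ICs: h(0) = -1, h′(0) = 10.

f: a_k = 0, -2, 2, -8/3, 4, -32/5, …
g: a_k = 1, 1, 3, 5, 11, 21, …
Weyl lclm of L_f,L_g ⇒ L₀ (ord ≤ 3).
h=h₀': d/dx-closure on L₀ ⇒ L.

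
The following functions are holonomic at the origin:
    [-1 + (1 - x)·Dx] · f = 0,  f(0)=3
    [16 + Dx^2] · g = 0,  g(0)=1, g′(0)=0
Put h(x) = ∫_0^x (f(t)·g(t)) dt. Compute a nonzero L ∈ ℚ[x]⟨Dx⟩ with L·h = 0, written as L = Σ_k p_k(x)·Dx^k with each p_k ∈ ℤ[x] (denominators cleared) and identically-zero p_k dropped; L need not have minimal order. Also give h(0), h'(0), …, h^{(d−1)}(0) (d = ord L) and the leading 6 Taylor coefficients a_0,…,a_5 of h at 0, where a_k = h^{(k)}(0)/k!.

L = (-16 + 16·x)·Dx + 2·Dx^2 + (-1 + x)·Dx^3  (order 3).
h: a_k = 0, 3, 3/2, -7, -21/4, 11/5, …
ICs: h(0) = 0, h′(0) = 3, h′′(0) = 3.

f: a_k = 3, 3, 3, 3, 3, 3, …
g: a_k = 1, 0, -8, 0, 32/3, 0, …
Product ⇒ symmetric product L₀, ord ≤ 2.
∫: right-multiply L₀ by Dx.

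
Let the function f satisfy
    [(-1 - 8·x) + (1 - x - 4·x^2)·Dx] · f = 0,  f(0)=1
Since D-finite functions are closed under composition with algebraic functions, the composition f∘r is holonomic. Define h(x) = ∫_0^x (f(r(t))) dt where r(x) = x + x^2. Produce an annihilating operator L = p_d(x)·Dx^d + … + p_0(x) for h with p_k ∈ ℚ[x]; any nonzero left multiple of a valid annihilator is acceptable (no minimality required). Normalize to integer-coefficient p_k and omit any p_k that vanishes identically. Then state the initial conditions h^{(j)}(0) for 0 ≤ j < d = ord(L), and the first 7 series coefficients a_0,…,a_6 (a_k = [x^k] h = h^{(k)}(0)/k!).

f: a_k = 1, 1, 5, 9, 29, 65, 181, …
Change of var in L_f (x↦r) gives L₀.
Integrate: L := L₀·Dx.
L = (1 + 10·x + 24·x^2 + 16·x^3)·Dx + (-1 + x + 5·x^2 + 8·x^3 + 4·x^4)·Dx^2  (order 2).
h: a_k = 0, 1, 1/2, 2, 19/4, 61/5, 104/3, …
ICs: h(0) = 0, h′(0) = 1.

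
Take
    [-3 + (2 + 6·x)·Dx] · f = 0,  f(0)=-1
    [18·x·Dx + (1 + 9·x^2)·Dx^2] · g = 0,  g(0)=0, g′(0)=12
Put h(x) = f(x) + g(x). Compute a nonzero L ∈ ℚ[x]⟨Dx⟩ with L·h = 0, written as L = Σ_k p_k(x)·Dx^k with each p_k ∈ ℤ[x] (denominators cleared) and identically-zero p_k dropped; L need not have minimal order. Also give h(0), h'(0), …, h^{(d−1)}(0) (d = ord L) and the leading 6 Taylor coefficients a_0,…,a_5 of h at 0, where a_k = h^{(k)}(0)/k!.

f: a_k = -1, -3/2, 9/8, -27/16, 405/128, -1701/256, …
g: a_k = 0, 12, 0, -36, 0, 972/5, …
Weyl lclm of L_f,L_g ⇒ L₀ (ord ≤ 3).
L = (-36 - 270·x + 972·x^2 + 1458·x^3)·Dx + (-33 - 144·x + 270·x^2 + 3888·x^3 + 5103·x^4)·Dx^2 + (-2 + 18·x + 108·x^2 + 324·x^3 + 1134·x^4 + 1458·x^5)·Dx^3  (order 3).
h: a_k = -1, 21/2, 9/8, -603/16, 405/128, 240327/1280, …
ICs: h(0) = -1, h′(0) = 21/2, h′′(0) = 9/4.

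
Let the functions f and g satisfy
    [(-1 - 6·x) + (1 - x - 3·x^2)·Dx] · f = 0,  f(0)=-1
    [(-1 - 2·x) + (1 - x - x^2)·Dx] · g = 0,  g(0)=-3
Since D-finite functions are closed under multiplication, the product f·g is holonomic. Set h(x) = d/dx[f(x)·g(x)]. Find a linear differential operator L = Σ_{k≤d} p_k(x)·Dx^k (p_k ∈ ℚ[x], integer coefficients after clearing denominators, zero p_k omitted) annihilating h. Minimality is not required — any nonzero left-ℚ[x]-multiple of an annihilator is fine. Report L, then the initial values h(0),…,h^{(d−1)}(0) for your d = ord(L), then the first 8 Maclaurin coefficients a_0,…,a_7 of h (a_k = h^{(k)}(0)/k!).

L = (7 + 6·x - 15·x^2 - 108·x^3 + 15·x^4 + 180·x^5 + 90·x^6) + (-1 - x + 15·x^2 - x^3 - 45·x^4 - 3·x^5 + 42·x^6 + 18·x^7)·Dx  (order 1).
h: a_k = 6, 42, 144, 504, 1470, 4266, 11592, 31128, …
ICs: h(0) = 6.

f: a_k = -1, -1, -4, -7, -19, -40, -97, -217, …
g: a_k = -3, -3, -6, -9, -15, -24, -39, -63, …
h₀=f·g: eliminate ⇒ L₀, order ≤ 1·1.
Derive L from L₀ (diff closure).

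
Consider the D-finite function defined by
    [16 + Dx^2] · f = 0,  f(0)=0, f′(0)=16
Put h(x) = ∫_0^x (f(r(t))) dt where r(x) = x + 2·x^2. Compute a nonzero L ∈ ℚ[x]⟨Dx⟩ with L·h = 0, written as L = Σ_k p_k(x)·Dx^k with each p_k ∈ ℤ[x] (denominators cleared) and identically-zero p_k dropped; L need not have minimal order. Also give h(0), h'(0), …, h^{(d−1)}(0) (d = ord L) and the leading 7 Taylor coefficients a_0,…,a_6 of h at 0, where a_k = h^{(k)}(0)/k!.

L = (16 + 192·x + 768·x^2 + 1024·x^3)·Dx - 4·Dx^2 + (1 + 4·x)·Dx^3  (order 3).
h: a_k = 0, 0, 8, 32/3, -32/3, -256/5, -3584/45, …
ICs: h(0) = 0, h′(0) = 0, h′′(0) = 16.

f: a_k = 0, 16, 0, -128/3, 0, 512/15, 0, …
h₀=f(r): pull back L_f along r ⇒ L₀.
h=∫₀ˣh₀: take L = L₀·Dx.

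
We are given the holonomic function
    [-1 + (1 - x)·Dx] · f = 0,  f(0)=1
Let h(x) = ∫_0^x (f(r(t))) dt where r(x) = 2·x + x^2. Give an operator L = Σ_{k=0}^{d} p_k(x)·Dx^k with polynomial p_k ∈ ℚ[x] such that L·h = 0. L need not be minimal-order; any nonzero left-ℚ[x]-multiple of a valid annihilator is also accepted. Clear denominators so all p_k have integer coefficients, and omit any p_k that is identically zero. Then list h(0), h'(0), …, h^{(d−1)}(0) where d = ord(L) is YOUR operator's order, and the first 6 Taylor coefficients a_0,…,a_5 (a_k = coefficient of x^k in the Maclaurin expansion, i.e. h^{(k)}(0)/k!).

f: a_k = 1, 1, 1, 1, 1, 1, …
Change of var in L_f (x↦r) gives L₀.
h=∫₀ˣh₀: take L = L₀·Dx.
L = (2 + 2·x)·Dx + (-1 + 2·x + x^2)·Dx^2  (order 2).
h: a_k = 0, 1, 1, 5/3, 3, 29/5, …
ICs: h(0) = 0, h′(0) = 1.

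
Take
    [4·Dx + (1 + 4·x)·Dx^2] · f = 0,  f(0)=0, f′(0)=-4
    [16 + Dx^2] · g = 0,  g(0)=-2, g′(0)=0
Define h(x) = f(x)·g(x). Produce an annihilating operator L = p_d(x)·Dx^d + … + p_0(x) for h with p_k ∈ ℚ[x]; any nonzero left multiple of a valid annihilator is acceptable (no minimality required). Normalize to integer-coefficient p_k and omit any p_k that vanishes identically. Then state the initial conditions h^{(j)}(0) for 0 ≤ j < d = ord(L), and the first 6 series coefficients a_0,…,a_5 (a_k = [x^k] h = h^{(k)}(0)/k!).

L = (-768 + 6144·x + 77824·x^2 + 262144·x^3 + 262144·x^4) + (256 + 5120·x + 24576·x^2 + 32768·x^3)·Dx + (1280·x + 10752·x^2 + 32768·x^3 + 32768·x^4)·Dx^2 + (16 + 320·x + 1536·x^2 + 2048·x^3)·Dx^3 + (3 + 56·x + 368·x^2 + 1024·x^3 + 1024·x^4)·Dx^4  (order 4).
h: a_k = 0, 8, -16, -64/3, 0, 768/5, …
ICs: h(0) = 0, h′(0) = 8, h′′(0) = -32, h′′′(0) = -128.

f: a_k = 0, -4, 8, -64/3, 64, -1024/5, …
g: a_k = -2, 0, 16, 0, -64/3, 0, …
h₀=f·g: eliminate ⇒ L₀, order ≤ 2·2.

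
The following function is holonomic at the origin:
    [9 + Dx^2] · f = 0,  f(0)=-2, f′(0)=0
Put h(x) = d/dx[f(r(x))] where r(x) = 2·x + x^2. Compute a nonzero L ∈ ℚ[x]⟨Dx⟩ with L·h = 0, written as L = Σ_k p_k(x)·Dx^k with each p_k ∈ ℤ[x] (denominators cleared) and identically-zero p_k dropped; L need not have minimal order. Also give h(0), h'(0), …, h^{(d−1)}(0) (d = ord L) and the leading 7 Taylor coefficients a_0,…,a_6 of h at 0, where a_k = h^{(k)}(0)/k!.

L = (39 + 144·x + 216·x^2 + 144·x^3 + 36·x^4) + (-3 - 3·x)·Dx + (1 + 2·x + x^2)·Dx^2  (order 2).
h: a_k = 0, 72, 108, -396, -1080, -972/5, 11718/5, …
ICs: h(0) = 0, h′(0) = 72.

f: a_k = -2, 0, 9, 0, -27/4, 0, 81/40, …
Substitute x→r, Dx→(1/r')Dx; clear ⇒ L₀.
h₀' ⇒ L via d/dx closure of L₀.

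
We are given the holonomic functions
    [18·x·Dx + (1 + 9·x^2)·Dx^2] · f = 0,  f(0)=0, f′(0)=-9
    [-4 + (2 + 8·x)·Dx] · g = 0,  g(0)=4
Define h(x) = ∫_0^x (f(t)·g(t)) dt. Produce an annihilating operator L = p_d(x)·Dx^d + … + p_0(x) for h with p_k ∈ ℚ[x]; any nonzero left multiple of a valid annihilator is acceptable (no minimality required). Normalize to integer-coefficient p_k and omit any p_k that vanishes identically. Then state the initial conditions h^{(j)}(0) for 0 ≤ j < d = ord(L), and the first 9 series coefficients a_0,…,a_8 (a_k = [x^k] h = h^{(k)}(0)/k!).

f: a_k = 0, -9, 0, 27, 0, -729/5, 0, 6561/7, 0, …
g: a_k = 4, 8, -8, 16, -40, 112, -336, 1056, -3432, …
f·g: L₀ = L_f ⊗_s L_g, ord ≤ 2·1.
h=∫₀ˣh₀: take L = L₀·Dx.
L = (12 - 36·x - 36·x^2)·Dx + (-4 + 2·x + 108·x^2 + 144·x^3)·Dx^2 + (1 + 8·x + 25·x^2 + 72·x^3 + 144·x^4)·Dx^3  (order 3).
h: a_k = 0, 0, -18, -24, 45, 72/5, -366/5, -8712/35, 60021/70, …
ICs: h(0) = 0, h′(0) = 0, h′′(0) = -36.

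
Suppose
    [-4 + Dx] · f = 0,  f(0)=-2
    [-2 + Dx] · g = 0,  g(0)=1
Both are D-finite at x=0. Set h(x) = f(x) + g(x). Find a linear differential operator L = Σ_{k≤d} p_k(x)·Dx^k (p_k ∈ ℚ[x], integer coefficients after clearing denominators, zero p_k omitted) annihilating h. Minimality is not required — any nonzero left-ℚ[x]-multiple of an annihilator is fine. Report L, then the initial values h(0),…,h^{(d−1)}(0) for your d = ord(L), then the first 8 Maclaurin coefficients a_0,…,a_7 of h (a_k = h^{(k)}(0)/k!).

L = 8 - 6·Dx + Dx^2  (order 2).
h: a_k = -1, -6, -14, -20, -62/3, -84/5, -508/45, -136/21, …
ICs: h(0) = -1, h′(0) = -6.

f: a_k = -2, -8, -16, -64/3, -64/3, -256/15, -512/45, -2048/315, …
g: a_k = 1, 2, 2, 4/3, 2/3, 4/15, 4/45, 8/315, …
Weyl lclm of L_f,L_g ⇒ L₀ (ord ≤ 2).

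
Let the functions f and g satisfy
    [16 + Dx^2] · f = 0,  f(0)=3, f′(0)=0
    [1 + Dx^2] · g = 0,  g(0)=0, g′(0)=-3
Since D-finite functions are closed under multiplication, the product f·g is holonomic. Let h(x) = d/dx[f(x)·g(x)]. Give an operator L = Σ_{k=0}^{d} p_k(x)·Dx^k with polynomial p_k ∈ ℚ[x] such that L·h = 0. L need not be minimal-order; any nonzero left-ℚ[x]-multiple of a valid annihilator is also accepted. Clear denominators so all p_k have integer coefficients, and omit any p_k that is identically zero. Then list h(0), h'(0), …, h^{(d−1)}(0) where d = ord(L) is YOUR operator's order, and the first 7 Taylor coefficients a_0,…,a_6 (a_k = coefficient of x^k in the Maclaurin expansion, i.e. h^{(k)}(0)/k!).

L = 225 + 34·Dx^2 + Dx^4  (order 4).
h: a_k = -9, 0, 441/2, 0, -4323/8, 0, 37969/80, …
ICs: h(0) = -9, h′(0) = 0, h′′(0) = 441, h′′′(0) = 0.

f: a_k = 3, 0, -24, 0, 32, 0, -256/15, …
g: a_k = 0, -3, 0, 1/2, 0, -1/40, 0, …
h₀=f·g: eliminate ⇒ L₀, order ≤ 2·2.
h₀' ⇒ L via d/dx closure of L₀.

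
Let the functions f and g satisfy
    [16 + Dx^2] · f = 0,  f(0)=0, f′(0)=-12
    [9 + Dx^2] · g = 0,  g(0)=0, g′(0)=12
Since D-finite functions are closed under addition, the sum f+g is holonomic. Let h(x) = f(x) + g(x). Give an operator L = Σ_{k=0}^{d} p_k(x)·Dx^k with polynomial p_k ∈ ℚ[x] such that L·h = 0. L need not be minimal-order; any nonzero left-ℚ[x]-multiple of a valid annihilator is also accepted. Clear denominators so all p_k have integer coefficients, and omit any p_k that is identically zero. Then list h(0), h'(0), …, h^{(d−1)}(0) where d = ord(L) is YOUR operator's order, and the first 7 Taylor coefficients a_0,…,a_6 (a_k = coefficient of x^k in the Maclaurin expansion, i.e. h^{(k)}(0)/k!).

f: a_k = 0, -12, 0, 32, 0, -128/5, 0, …
g: a_k = 0, 12, 0, -18, 0, 81/10, 0, …
L₀ := lclm(L_f,L_g); ord L₀ ≤ 2+2.
L = 144 + 25·Dx^2 + Dx^4  (order 4).
h: a_k = 0, 0, 0, 14, 0, -35/2, 0, …
ICs: h(0) = 0, h′(0) = 0, h′′(0) = 0, h′′′(0) = 84.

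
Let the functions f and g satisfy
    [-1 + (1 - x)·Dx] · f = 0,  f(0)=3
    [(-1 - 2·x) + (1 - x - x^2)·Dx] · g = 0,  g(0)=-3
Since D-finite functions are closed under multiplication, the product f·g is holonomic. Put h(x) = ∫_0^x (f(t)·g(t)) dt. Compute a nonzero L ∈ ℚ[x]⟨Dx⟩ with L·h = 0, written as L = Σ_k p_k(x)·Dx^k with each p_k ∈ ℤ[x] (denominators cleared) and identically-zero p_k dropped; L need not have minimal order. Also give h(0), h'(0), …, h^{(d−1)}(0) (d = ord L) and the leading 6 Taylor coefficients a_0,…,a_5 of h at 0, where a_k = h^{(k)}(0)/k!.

L = (-2 + 3·x^2)·Dx + (1 - 2·x + x^3)·Dx^2  (order 2).
h: a_k = 0, -9, -9, -12, -63/4, -108/5, …
ICs: h(0) = 0, h′(0) = -9.

f: a_k = 3, 3, 3, 3, 3, 3, …
g: a_k = -3, -3, -6, -9, -15, -24, …
f·g: L₀ = L_f ⊗_s L_g, ord ≤ 1·1.
h=∫h₀ ⇒ L = L₀·Dx.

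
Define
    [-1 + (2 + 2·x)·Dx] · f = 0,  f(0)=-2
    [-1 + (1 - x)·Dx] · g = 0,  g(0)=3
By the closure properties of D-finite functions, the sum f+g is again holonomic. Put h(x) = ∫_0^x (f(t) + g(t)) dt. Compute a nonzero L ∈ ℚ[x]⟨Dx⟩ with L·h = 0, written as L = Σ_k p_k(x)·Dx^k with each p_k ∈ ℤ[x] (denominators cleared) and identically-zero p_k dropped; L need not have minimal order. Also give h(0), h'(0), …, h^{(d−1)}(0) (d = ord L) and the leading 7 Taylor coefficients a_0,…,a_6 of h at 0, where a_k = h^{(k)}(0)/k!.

L = (5 + 3·x)·Dx + (-9 - 14·x - 9·x^2)·Dx^2 + (2 + 6·x - 2·x^2 - 6·x^3)·Dx^3  (order 3).
h: a_k = 0, 1, 1, 13/12, 23/32, 197/320, 377/768, …
ICs: h(0) = 0, h′(0) = 1, h′′(0) = 2.

f: a_k = -2, -1, 1/4, -1/8, 5/64, -7/128, 21/512, …
g: a_k = 3, 3, 3, 3, 3, 3, 3, …
L₀ := lclm(L_f,L_g); ord L₀ ≤ 1+1.
∫: right-multiply L₀ by Dx.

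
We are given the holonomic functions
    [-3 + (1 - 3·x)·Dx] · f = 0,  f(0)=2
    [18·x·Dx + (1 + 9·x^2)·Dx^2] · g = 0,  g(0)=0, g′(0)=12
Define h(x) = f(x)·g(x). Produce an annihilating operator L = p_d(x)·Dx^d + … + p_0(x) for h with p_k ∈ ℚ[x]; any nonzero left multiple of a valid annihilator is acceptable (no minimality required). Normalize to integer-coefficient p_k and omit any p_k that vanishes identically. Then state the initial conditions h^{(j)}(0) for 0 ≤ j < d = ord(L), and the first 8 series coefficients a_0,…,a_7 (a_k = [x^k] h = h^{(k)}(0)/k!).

L = 54·x + (6 - 18·x + 108·x^2)·Dx + (-1 + 3·x - 9·x^2 + 27·x^3)·Dx^2  (order 2).
h: a_k = 0, 24, 72, 144, 432, 8424/5, 25272/5, 443232/35, …
ICs: h(0) = 0, h′(0) = 24.

f: a_k = 2, 6, 18, 54, 162, 486, 1458, 4374, …
g: a_k = 0, 12, 0, -36, 0, 972/5, 0, -8748/7, …
h₀=f·g: eliminate ⇒ L₀, order ≤ 1·2.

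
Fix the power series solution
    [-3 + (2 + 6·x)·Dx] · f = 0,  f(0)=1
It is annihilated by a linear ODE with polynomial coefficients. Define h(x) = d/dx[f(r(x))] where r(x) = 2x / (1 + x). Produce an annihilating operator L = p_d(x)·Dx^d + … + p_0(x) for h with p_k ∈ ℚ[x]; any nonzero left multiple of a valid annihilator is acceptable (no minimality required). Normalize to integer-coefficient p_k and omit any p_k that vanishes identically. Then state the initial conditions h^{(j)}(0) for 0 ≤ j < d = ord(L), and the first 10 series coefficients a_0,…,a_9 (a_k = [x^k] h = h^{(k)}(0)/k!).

L = (-5 - 14·x) + (-1 - 8·x - 7·x^2)·Dx  (order 1).
h: a_k = 3, -15, 153/2, -861/2, 20685/8, -128961/8, 1644825/16, -10648221/16, 557431281/128, -3677339445/128, …
ICs: h(0) = 3.

f: a_k = 1, 3/2, -9/8, 27/16, -405/128, 1701/256, -15309/1024, 72171/2048, -2814669/32768, 14073345/65536, …
f∘r: x↦r, Dx↦Dx/r' in L_f ⇒ L₀.
h=h₀': d/dx-closure on L₀ ⇒ L.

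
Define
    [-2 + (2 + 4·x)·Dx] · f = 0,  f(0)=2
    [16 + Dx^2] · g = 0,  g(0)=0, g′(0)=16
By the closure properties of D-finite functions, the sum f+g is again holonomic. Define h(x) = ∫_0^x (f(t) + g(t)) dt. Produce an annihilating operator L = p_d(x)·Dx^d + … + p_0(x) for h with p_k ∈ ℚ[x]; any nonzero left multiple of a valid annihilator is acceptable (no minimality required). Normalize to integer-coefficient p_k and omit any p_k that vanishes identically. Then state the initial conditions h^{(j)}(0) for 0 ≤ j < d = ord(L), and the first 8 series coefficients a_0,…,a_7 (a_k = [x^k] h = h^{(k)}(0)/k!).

f: a_k = 2, 2, -1, 1, -5/4, 7/4, -21/8, 33/8, …
g: a_k = 0, 16, 0, -128/3, 0, 512/15, 0, -4096/315, …
h₀=f+g: left-lcm gives L₀, ord ≤ 3.
h=∫₀ˣh₀: take L = L₀·Dx.
L = (-304 - 1024·x - 1024·x^2)·Dx + (240 + 1504·x + 3072·x^2 + 2048·x^3)·Dx^2 + (-19 - 64·x - 64·x^2)·Dx^3 + (15 + 94·x + 192·x^2 + 128·x^3)·Dx^4  (order 4).
h: a_k = 0, 2, 9, -1/3, -125/12, -1/4, 2153/360, -3/8, …
ICs: h(0) = 0, h′(0) = 2, h′′(0) = 18, h′′′(0) = -2.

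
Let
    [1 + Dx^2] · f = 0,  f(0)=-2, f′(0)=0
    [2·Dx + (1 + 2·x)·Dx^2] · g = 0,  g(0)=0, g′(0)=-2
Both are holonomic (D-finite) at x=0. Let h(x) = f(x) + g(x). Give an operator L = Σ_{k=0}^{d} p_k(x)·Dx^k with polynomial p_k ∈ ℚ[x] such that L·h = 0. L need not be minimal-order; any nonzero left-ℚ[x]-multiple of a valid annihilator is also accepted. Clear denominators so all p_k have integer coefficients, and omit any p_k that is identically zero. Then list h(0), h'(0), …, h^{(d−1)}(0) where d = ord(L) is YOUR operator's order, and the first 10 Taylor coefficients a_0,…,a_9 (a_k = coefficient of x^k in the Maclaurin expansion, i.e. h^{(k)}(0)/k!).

f: a_k = -2, 0, 1, 0, -1/12, 0, 1/360, 0, -1/20160, 0, …
g: a_k = 0, -2, 2, -8/3, 4, -32/5, 32/3, -128/7, 32, -512/9, …
h₀=f+g: left-lcm gives L₀, ord ≤ 4.
L = (50 + 8·x + 8·x^2)·Dx + (9 + 22·x + 12·x^2 + 8·x^3)·Dx^2 + (50 + 8·x + 8·x^2)·Dx^3 + (9 + 22·x + 12·x^2 + 8·x^3)·Dx^4  (order 4).
h: a_k = -2, -2, 3, -8/3, 47/12, -32/5, 3841/360, -128/7, 645119/20160, -512/9, …
ICs: h(0) = -2, h′(0) = -2, h′′(0) = 6, h′′′(0) = -16.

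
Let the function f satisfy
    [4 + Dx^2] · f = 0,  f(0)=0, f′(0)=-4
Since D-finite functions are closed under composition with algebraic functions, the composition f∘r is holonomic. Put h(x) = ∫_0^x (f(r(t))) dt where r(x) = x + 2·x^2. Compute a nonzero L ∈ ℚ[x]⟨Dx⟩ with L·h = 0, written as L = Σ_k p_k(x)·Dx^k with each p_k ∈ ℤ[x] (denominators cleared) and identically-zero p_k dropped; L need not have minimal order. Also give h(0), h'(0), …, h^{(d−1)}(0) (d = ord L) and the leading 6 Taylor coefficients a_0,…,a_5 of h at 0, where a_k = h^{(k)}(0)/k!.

f: a_k = 0, -4, 0, 8/3, 0, -8/15, …
h₀=f(r): pull back L_f along r ⇒ L₀.
∫: right-multiply L₀ by Dx.
L = (4 + 48·x + 192·x^2 + 256·x^3)·Dx - 4·Dx^2 + (1 + 4·x)·Dx^3  (order 3).
h: a_k = 0, 0, -2, -8/3, 2/3, 16/5, …
ICs: h(0) = 0, h′(0) = 0, h′′(0) = -4.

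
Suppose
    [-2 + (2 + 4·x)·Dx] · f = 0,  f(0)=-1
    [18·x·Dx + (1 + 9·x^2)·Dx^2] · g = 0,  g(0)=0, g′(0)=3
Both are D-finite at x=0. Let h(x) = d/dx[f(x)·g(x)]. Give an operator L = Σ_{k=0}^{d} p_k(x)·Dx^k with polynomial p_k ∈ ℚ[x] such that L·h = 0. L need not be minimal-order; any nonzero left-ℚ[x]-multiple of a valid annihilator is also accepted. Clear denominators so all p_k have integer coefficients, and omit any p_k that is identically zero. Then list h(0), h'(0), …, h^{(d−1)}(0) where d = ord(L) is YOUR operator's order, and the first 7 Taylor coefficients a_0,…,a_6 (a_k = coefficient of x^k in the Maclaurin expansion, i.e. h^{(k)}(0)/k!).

L = (5 + 60·x - 84·x^2 - 324·x^3 - 81·x^4) + (8 + 58·x + 18·x^2 - 618·x^3 - 1134·x^4 - 324·x^5)·Dx + (1 - 2·x - 14·x^2 - 54·x^3 - 219·x^4 - 324·x^5 - 108·x^6)·Dx^2  (order 2).
h: a_k = -3, -6, 63/2, 30, -2049/8, -5607/20, 187623/80, …
ICs: h(0) = -3, h′(0) = -6.

f: a_k = -1, -1, 1/2, -1/2, 5/8, -7/8, 21/16, …
g: a_k = 0, 3, 0, -9, 0, 243/5, 0, …
Sym-product of L_f,L_g gives L₀ (≤ ord 2).
Differentiate: ansatz ord ≤ ord L₀ ⇒ L.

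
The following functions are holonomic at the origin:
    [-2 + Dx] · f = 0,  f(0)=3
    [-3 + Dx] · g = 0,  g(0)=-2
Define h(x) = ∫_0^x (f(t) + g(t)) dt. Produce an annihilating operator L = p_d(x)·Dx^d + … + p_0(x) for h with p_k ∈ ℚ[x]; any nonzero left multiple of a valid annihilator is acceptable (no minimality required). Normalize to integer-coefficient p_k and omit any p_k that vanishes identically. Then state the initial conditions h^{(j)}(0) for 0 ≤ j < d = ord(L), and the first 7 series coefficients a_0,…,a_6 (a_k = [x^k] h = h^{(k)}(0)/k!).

f: a_k = 3, 6, 6, 4, 2, 4/5, 4/15, …
g: a_k = -2, -6, -9, -9, -27/4, -81/20, -81/40, …
Sum ⇒ L₀ = lclm(L_f,L_g) in ℚ(x)⟨Dx⟩.
h=∫h₀ ⇒ L = L₀·Dx.
L = 6·Dx - 5·Dx^2 + Dx^3  (order 3).
h: a_k = 0, 1, 0, -1, -5/4, -19/20, -13/24, …
ICs: h(0) = 0, h′(0) = 1, h′′(0) = 0.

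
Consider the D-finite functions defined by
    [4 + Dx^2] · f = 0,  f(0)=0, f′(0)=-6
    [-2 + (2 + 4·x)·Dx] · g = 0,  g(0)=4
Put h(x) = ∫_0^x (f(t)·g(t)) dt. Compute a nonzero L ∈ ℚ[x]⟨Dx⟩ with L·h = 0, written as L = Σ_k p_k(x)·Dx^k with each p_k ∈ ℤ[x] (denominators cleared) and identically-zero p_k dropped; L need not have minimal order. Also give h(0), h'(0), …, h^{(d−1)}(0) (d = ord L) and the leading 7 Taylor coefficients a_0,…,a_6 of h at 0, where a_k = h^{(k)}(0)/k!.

f: a_k = 0, -6, 0, 4, 0, -4/5, 0, …
g: a_k = 4, 4, -2, 2, -5/2, 7/2, -21/4, …
Product ⇒ symmetric product L₀, ord ≤ 2.
∫: right-multiply L₀ by Dx.
L = (7 + 16·x + 16·x^2)·Dx + (-2 - 4·x)·Dx^2 + (1 + 4·x + 4·x^2)·Dx^3  (order 3).
h: a_k = 0, 0, -12, -8, 7, 4/5, 19/30, …
ICs: h(0) = 0, h′(0) = 0, h′′(0) = -24.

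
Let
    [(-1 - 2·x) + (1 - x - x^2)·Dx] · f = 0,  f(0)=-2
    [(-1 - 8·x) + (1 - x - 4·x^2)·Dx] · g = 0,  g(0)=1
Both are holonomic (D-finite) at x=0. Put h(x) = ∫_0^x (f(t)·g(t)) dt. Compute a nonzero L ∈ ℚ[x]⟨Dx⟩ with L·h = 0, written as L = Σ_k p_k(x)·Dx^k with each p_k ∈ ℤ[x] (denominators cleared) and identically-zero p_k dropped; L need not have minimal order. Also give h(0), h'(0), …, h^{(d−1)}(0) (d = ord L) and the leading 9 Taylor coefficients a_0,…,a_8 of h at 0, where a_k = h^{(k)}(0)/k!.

f: a_k = -2, -2, -4, -6, -10, -16, -26, -42, -68, …
g: a_k = 1, 1, 5, 9, 29, 65, 181, 441, 1165, …
Product ⇒ symmetric product L₀, ord ≤ 1.
∫: right-multiply L₀ by Dx.
L = (-2 - 8·x + 15·x^2 + 16·x^3)·Dx + (1 - 2·x - 4·x^2 + 5·x^3 + 4·x^4)·Dx^2  (order 2).
h: a_k = 0, -2, -2, -16/3, -19/2, -112/5, -140/3, -754/7, -479/2, …
ICs: h(0) = 0, h′(0) = -2.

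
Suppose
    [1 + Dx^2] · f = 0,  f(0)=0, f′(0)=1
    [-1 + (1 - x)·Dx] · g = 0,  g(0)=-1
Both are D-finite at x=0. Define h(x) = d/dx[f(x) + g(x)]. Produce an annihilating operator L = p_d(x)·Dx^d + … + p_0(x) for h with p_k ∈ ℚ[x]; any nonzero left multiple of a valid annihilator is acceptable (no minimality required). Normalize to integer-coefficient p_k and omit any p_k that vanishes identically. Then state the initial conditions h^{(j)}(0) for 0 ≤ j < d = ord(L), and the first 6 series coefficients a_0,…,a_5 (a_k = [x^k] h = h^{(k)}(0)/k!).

L = (26 - 4·x + 2·x^2) + (-7 + 9·x - 3·x^2 + x^3)·Dx + (26 - 4·x + 2·x^2)·Dx^2 + (-7 + 9·x - 3·x^2 + x^3)·Dx^3  (order 3).
h: a_k = 0, -2, -7/2, -4, -119/24, -6, …
ICs: h(0) = 0, h′(0) = -2, h′′(0) = -7.

f: a_k = 0, 1, 0, -1/6, 0, 1/120, …
g: a_k = -1, -1, -1, -1, -1, -1, …
L₀ := lclm(L_f,L_g); ord L₀ ≤ 2+1.
Differentiate: ansatz ord ≤ ord L₀ ⇒ L.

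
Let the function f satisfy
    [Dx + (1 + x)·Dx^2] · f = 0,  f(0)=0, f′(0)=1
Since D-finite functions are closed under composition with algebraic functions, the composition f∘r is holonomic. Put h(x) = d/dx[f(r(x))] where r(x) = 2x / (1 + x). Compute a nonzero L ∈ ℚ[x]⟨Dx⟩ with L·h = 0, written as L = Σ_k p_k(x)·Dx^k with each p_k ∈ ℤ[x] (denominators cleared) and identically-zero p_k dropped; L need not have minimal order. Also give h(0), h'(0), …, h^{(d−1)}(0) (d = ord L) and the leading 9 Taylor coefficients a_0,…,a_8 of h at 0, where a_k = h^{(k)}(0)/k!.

f: a_k = 0, 1, -1/2, 1/3, -1/4, 1/5, -1/6, 1/7, -1/8, …
Change of var in L_f (x↦r) gives L₀.
Differentiate: ansatz ord ≤ ord L₀ ⇒ L.
L = (4 + 6·x) + (1 + 4·x + 3·x^2)·Dx  (order 1).
h: a_k = 2, -8, 26, -80, 242, -728, 2186, -6560, 19682, …
ICs: h(0) = 2.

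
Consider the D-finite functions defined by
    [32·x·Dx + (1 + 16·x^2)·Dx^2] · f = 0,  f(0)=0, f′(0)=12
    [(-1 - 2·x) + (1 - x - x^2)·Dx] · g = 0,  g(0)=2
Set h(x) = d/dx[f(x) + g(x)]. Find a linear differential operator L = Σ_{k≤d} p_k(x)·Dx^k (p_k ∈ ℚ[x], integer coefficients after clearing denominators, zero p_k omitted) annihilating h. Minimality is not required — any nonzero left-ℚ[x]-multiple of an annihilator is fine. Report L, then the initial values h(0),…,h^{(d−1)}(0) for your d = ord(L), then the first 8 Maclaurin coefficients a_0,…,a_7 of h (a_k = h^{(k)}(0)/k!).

L = (64 - 256·x - 3904·x^2 - 6912·x^3 - 9696·x^4 - 1536·x^6) + (-25 - 24·x + 542·x^2 - 780·x^3 - 6800·x^4 - 6560·x^5 - 768·x^6 - 1536·x^7)·Dx + (2 + 17·x + 62·x^2 + 202·x^3 + 445·x^4 - 1136·x^5 - 576·x^6 - 256·x^7 - 256·x^8)·Dx^2  (order 2).
h: a_k = 14, 8, -174, 40, 3152, 156, -48858, 544, …
ICs: h(0) = 14, h′(0) = 8.

f: a_k = 0, 12, 0, -64, 0, 3072/5, 0, -49152/7, …
g: a_k = 2, 2, 4, 6, 10, 16, 26, 42, …
L₀ := lclm(L_f,L_g); ord L₀ ≤ 2+1.
Differentiate: ansatz ord ≤ ord L₀ ⇒ L.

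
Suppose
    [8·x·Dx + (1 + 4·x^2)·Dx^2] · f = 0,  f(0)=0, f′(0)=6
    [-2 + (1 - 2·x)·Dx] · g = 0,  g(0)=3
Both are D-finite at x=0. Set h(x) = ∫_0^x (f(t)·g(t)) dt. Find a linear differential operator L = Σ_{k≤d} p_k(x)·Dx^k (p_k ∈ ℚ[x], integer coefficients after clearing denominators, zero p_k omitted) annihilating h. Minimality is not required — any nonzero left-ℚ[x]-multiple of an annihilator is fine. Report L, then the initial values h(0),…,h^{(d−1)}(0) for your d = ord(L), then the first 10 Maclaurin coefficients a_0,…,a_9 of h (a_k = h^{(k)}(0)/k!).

L = 16·x·Dx + (4 - 8·x + 32·x^2)·Dx^2 + (-1 + 2·x - 4·x^2 + 8·x^3)·Dx^3  (order 3).
h: a_k = 0, 0, 9, 12, 12, 96/5, 208/5, 2496/35, 3648/35, 19456/105, …
ICs: h(0) = 0, h′(0) = 0, h′′(0) = 18.

f: a_k = 0, 6, 0, -8, 0, 96/5, 0, -384/7, 0, 512/3, …
g: a_k = 3, 6, 12, 24, 48, 96, 192, 384, 768, 1536, …
L₀ := L_f ⊗_s L_g (sym. prod.), ord ≤ 2.
h=∫₀ˣh₀: take L = L₀·Dx.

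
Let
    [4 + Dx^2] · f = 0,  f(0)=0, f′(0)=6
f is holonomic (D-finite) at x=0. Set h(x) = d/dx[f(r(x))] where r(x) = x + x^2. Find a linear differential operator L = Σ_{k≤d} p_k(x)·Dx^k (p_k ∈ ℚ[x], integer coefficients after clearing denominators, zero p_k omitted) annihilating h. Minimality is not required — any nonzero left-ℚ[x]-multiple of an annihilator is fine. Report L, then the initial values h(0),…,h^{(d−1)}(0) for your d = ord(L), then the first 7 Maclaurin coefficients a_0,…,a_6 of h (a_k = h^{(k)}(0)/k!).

f: a_k = 0, 6, 0, -4, 0, 4/5, 0, …
Substitute x→r, Dx→(1/r')Dx; clear ⇒ L₀.
h₀' ⇒ L via d/dx closure of L₀.
L = (16 + 32·x + 96·x^2 + 128·x^3 + 64·x^4) + (-6 - 12·x)·Dx + (1 + 4·x + 4·x^2)·Dx^2  (order 2).
h: a_k = 6, 12, -12, -48, -56, 0, 832/15, …
ICs: h(0) = 6, h′(0) = 12.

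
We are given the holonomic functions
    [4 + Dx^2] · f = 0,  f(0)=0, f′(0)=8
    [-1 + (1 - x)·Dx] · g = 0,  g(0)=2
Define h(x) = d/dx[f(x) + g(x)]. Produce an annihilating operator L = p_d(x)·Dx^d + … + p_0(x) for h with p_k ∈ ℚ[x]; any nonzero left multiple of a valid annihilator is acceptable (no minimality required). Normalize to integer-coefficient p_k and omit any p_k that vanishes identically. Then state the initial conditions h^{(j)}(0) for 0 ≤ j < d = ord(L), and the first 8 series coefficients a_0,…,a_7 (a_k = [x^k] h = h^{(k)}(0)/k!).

L = (64 - 32·x + 16·x^2) + (-20 + 36·x - 24·x^2 + 8·x^3)·Dx + (16 - 8·x + 4·x^2)·Dx^2 + (-5 + 9·x - 6·x^2 + 2·x^3)·Dx^3  (order 3).
h: a_k = 10, 4, -10, 8, 46/3, 12, 598/45, 16, …
ICs: h(0) = 10, h′(0) = 4, h′′(0) = -20.

f: a_k = 0, 8, 0, -16/3, 0, 16/15, 0, -32/315, …
g: a_k = 2, 2, 2, 2, 2, 2, 2, 2, …
h₀=f+g: left-lcm gives L₀, ord ≤ 3.
Differentiate: ansatz ord ≤ ord L₀ ⇒ L.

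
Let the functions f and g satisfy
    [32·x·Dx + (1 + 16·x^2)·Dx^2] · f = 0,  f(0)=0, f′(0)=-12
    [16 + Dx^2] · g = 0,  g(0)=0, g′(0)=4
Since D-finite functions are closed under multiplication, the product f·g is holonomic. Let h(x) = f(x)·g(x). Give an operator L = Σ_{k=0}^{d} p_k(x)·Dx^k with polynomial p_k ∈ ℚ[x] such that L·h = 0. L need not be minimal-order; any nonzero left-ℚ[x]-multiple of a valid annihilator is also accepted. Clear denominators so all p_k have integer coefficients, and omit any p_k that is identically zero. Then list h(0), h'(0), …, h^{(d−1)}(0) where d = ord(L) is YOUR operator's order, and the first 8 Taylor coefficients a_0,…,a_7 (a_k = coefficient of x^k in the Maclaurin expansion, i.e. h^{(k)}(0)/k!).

f: a_k = 0, -12, 0, 64, 0, -3072/5, 0, 49152/7, …
g: a_k = 0, 4, 0, -32/3, 0, 128/15, 0, -1024/315, …
Sym-product of L_f,L_g gives L₀ (≤ ord 4).
L = (1280 + 53248·x^2 + 360448·x^4 + 2097152·x^6 + 8388608·x^8) + (1536·x + 40960·x^3 + 393216·x^5 + 2097152·x^7)·Dx + (96 + 4096·x^2 + 36864·x^4 + 262144·x^6 + 1048576·x^8)·Dx^2 + (96·x + 2560·x^3 + 24576·x^5 + 131072·x^7)·Dx^3 + (1 + 48·x^2 + 896·x^4 + 8192·x^6 + 32768·x^8)·Dx^4  (order 4).
h: a_k = 0, 0, -48, 0, 384, 0, -9728/3, 0, …
ICs: h(0) = 0, h′(0) = 0, h′′(0) = -96, h′′′(0) = 0.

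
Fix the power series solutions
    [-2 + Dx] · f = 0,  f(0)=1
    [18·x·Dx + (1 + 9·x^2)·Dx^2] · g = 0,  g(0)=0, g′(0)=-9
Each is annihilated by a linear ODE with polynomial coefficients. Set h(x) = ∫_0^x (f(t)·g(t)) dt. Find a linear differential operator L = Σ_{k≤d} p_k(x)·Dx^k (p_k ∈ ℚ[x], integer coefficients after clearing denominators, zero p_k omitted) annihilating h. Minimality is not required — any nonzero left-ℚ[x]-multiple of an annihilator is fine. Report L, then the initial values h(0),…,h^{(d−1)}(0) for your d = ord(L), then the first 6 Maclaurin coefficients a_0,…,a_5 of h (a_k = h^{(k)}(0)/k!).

f: a_k = 1, 2, 2, 4/3, 2/3, 4/15, …
g: a_k = 0, -9, 0, 27, 0, -729/5, …
L₀ := L_f ⊗_s L_g (sym. prod.), ord ≤ 2.
h=∫₀ˣh₀: take L = L₀·Dx.
L = (4 - 36·x + 36·x^2)·Dx + (-4 + 18·x - 36·x^2)·Dx^2 + (1 + 9·x^2)·Dx^3  (order 3).
h: a_k = 0, 0, -9/2, -6, 9/4, 42/5, …
ICs: h(0) = 0, h′(0) = 0, h′′(0) = -9.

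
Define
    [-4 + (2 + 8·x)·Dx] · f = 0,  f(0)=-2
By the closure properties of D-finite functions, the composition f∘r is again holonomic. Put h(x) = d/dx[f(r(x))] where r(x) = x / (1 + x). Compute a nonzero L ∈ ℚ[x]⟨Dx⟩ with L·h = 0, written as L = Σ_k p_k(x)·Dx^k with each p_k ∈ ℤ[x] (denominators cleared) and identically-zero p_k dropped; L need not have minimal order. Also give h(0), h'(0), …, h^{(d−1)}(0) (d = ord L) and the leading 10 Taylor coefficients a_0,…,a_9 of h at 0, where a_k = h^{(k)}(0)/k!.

L = (-4 - 10·x) + (-1 - 6·x - 5·x^2)·Dx  (order 1).
h: a_k = -4, 16, -60, 240, -1020, 4512, -20468, 94400, -440460, 2072880, …
ICs: h(0) = -4.

f: a_k = -2, -4, 4, -8, 20, -56, 168, -528, 1716, -5720, …
Substitute x→r, Dx→(1/r')Dx; clear ⇒ L₀.
h₀' ⇒ L via d/dx closure of L₀.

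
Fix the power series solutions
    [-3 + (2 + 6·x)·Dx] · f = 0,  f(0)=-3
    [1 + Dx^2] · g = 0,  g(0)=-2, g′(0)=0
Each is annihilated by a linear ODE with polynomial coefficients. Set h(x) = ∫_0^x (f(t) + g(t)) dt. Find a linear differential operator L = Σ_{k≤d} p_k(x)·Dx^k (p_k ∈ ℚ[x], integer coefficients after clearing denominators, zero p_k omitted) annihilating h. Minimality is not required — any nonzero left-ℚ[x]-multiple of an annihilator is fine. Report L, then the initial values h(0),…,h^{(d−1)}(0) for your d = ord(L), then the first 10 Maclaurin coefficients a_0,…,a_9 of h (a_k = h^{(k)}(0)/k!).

L = (-93 - 72·x - 108·x^2)·Dx + (-10 + 18·x + 216·x^2 + 216·x^3)·Dx^2 + (-93 - 72·x - 108·x^2)·Dx^3 + (-10 + 18·x + 216·x^2 + 216·x^3)·Dx^4  (order 4).
h: a_k = 0, -5, -9/4, 35/24, -81/64, 3613/1920, -1701/512, 2066843/322560, -216513/16384, 2659861693/92897280, …
ICs: h(0) = 0, h′(0) = -5, h′′(0) = -9/2, h′′′(0) = 35/4.

f: a_k = -3, -9/2, 27/8, -81/16, 1215/128, -5103/256, 45927/1024, -216513/2048, 8444007/32768, -42220035/65536, …
g: a_k = -2, 0, 1, 0, -1/12, 0, 1/360, 0, -1/20160, 0, …
Weyl lclm of L_f,L_g ⇒ L₀ (ord ≤ 3).
h=∫h₀ ⇒ L = L₀·Dx.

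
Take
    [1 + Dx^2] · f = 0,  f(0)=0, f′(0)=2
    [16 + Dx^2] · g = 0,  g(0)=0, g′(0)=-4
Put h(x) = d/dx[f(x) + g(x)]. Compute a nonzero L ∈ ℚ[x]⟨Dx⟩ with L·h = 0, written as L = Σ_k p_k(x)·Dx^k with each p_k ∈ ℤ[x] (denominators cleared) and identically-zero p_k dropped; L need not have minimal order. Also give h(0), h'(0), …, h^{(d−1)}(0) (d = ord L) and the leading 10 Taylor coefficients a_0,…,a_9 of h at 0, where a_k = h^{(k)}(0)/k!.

f: a_k = 0, 2, 0, -1/3, 0, 1/60, 0, -1/2520, 0, 1/181440, …
g: a_k = 0, -4, 0, 32/3, 0, -128/15, 0, 1024/315, 0, -2048/2835, …
f+g: L₀ = lclm(L_f,L_g), ord ≤ 2+2.
h₀' ⇒ L via d/dx closure of L₀.
L = 16 + 17·Dx^2 + Dx^4  (order 4).
h: a_k = -2, 0, 31, 0, -511/12, 0, 8191/360, 0, -131071/20160, 0, …
ICs: h(0) = -2, h′(0) = 0, h′′(0) = 62, h′′′(0) = 0.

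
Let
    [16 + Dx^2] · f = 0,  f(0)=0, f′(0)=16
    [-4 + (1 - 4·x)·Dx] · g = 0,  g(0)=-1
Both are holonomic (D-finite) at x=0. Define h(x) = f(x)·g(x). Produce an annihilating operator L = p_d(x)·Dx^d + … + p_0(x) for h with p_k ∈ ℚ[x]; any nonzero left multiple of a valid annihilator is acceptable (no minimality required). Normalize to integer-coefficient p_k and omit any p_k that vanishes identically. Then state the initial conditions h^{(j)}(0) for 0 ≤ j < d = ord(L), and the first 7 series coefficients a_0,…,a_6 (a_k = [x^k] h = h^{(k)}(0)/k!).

L = (-16 + 64·x) + 8·Dx + (-1 + 4·x)·Dx^2  (order 2).
h: a_k = 0, -16, -64, -640/3, -2560/3, -51712/15, -206848/15, …
ICs: h(0) = 0, h′(0) = -16.

f: a_k = 0, 16, 0, -128/3, 0, 512/15, 0, …
g: a_k = -1, -4, -16, -64, -256, -1024, -4096, …
h₀=f·g: eliminate ⇒ L₀, order ≤ 2·1.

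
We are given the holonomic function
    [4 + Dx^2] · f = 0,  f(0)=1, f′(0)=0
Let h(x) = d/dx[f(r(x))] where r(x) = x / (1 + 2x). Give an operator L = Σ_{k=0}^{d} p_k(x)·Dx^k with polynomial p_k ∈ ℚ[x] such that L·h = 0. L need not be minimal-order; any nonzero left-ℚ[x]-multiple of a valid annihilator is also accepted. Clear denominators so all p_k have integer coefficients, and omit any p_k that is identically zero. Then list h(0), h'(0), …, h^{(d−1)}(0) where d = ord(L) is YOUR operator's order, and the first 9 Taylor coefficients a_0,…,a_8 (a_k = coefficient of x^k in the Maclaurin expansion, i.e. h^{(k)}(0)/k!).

L = (28 + 96·x + 96·x^2) + (12 + 72·x + 144·x^2 + 96·x^3)·Dx + (1 + 8·x + 24·x^2 + 32·x^3 + 16·x^4)·Dx^2  (order 2).
h: a_k = 0, -4, 24, -280/3, 880/3, -12008/15, 9744/5, -267184/63, 281312/35, …
ICs: h(0) = 0, h′(0) = -4.

f: a_k = 1, 0, -2, 0, 2/3, 0, -4/45, 0, 2/315, …
L₀ from L_f via x↦r, Dx↦r'^{-1}Dx.
h=h₀': d/dx-closure on L₀ ⇒ L.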